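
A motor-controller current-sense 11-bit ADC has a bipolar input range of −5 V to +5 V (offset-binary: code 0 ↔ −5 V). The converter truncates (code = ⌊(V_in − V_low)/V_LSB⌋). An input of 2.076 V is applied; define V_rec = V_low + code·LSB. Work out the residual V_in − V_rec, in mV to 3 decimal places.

0.805 mV

One LSB is 10 V / 2048 = 4.883 mV.
(2.076 − (−5))/0.00488281 = 1449.1648; ⌊·⌋ gives code 1449.
V_rec = (−5) + 1449·0.00488281 = 2.0751953 V.
Difference: 0.000804687 V → 0.805 mV.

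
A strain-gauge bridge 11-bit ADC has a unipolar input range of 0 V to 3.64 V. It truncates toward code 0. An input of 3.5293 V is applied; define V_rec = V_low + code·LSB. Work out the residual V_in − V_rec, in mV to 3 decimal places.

1.273 mV

One LSB is 3.64 V / 2048 = 1.777 mV.
Scaled input = 1985.7160 LSBs, so code = 1985.
V_rec = 0 + 1985·0.00177734 = 3.5280273 V.
V_in − V_rec = 0.00127266 V = 1.273 mV.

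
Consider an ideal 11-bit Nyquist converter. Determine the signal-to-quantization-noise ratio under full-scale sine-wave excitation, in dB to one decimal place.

SNR ≈ 6.02·N + 1.76 dB = 6.02·11 + 1.76 = 67.98 dB.

68.0 dB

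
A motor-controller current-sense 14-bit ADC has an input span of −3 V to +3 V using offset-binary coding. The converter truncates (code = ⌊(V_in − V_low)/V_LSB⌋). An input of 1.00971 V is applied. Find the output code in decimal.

code 10949

Full-scale span = 6 V; LSB = 6/2^14 = 366.21 µV.
(1.00971 − (−3)) / 0.000366211 = 10949.181 LSBs.
Floor → code 10949.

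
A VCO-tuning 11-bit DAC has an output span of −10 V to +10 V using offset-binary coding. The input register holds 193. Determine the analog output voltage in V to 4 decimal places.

-8.1152 V

LSB = 20 V / 2^11 = 9.766 mV.
V_out = (−10) + 193 × 0.00976562 V = -8.11523 V.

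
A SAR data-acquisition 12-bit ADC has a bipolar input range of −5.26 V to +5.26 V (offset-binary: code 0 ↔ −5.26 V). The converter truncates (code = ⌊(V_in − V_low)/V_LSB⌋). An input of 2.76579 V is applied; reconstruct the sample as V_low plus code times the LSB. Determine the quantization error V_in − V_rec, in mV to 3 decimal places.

LSB = 10.52/2^12 = 2.568 mV.
(V_in − V_low)/LSB = (2.76579 − (−5.26))/0.00256836 = 3124.8703 → code 3124 (floor).
V_rec = (−5.26) + 3124·0.00256836 = 2.7635547 V.
Error = 2.76579 − 2.7635547 = 0.00223531 V = 2.235 mV.

2.235 mV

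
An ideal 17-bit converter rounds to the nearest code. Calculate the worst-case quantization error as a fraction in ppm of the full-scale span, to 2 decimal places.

Rounding → worst-case error = ½ LSB = V_FS/2^18, so 1e+06/262144 = 3.8147 ppm of full scale.

3.81 ppm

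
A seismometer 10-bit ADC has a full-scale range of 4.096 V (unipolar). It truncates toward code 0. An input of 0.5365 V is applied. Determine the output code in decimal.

Full-scale span = 4.096 V; LSB = 4.096/2^10 = 4.000 mV.
(0.5365 − 0) / 0.004 = 134.125 LSBs.
⌊·⌋(134.125) = 134.

code 134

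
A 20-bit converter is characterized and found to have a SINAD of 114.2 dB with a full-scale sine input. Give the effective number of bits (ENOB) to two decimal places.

ENOB = (SINAD − 1.76) / 6.02 = (114.2 − 1.76)/6.02 = 18.678.

18.68 bits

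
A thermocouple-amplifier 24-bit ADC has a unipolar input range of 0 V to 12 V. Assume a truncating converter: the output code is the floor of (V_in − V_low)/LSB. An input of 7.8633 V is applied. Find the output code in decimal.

With 16777216 levels over 12 V, one step is 0.72 µV.
(7.8633 − 0) / 7.15256e-07 = 10993690.214 LSBs.
⌊·⌋(10993690.214) = 10993690.

code 10993690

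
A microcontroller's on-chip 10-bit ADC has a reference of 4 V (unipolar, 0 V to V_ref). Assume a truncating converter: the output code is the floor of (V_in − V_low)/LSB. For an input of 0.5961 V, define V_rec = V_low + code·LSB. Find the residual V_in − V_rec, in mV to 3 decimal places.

Step size: 4 V ÷ 2^10 = 3.906 mV.
(0.5961 − 0)/0.00390625 = 152.6016; ⌊·⌋ gives code 152.
Code 152 maps back to 0 + 152×0.00390625 V = 0.59375 V.
Error = 0.5961 − 0.59375 = 0.00235 V = 2.350 mV.

2.350 mV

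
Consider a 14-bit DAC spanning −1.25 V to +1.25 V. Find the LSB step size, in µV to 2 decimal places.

152.59 µV

Full-scale span = 2.5 V.
LSB = 2.5 / 2^14 = 2.5 / 16384 = 0.000152588 V = 152.59 µV.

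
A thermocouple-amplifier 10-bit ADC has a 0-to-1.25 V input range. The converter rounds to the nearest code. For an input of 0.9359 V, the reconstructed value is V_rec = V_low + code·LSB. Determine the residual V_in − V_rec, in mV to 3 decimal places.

-0.379 mV

Step size: 1.25 V ÷ 2^10 = 1.221 mV.
(V_in − V_low)/LSB = (0.9359 − 0)/0.0012207 = 766.6893 → code 767 (round).
V_rec = 0 + 767·0.0012207 = 0.9362793 V.
Difference: -0.000379297 V → -0.379 mV.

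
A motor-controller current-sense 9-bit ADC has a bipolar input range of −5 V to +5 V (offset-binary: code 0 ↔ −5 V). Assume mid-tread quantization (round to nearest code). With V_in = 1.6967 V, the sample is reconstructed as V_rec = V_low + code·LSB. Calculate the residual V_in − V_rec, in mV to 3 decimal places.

Step size: 10 V ÷ 2^9 = 19.531 mV.
Scaled input = 342.8710 LSBs, so code = 343.
Code 343 maps back to (−5) + 343×0.0195312 V = 1.6992188 V.
V_in − V_rec = -0.00251875 V = -2.519 mV.

-2.519 mV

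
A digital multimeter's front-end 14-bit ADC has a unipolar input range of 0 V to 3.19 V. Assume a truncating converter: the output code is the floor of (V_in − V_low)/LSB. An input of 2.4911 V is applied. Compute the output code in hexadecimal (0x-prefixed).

LSB = 3.19 V / 16384 = 194.70 µV.
(2.4911 − 0) / 0.000194702 = 12794.415 LSBs.
⌊·⌋(12794.415) = 12794.
In hexadecimal (0x-prefixed): 0x31FA.

code 0x31FA (decimal 12794)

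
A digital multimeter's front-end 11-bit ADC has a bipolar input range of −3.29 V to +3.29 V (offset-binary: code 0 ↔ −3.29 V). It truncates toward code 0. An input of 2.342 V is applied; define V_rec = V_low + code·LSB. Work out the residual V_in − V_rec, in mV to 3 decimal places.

3.016 mV

LSB = 6.58/2^11 = 3.213 mV.
(V_in − V_low)/LSB = (2.342 − (−3.29))/0.00321289 = 1752.9386 → code 1752 (floor).
Reconstructed: 2.3389844 V.
Error = 2.342 − 2.3389844 = 0.00301563 V = 3.016 mV.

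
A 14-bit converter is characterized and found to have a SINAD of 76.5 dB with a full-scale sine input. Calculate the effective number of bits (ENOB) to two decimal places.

ENOB = (SINAD − 1.76) / 6.02 = (76.5 − 1.76)/6.02 = 12.415.

12.42 bits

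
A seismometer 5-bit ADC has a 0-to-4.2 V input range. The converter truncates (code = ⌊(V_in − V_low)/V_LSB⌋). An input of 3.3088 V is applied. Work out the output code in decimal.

LSB = 4.2 V / 32 = 131.250 mV.
Input sits at 25.210 steps above V_low.
⌊·⌋(25.210) = 25.

code 25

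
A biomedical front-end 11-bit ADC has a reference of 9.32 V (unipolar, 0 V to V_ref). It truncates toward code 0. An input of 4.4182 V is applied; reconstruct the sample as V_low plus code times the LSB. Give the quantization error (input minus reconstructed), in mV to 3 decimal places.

LSB = 9.32/2^11 = 4.551 mV.
(V_in − V_low)/LSB = (4.4182 − 0)/0.00455078 = 970.8663 → code 970 (floor).
Code 970 maps back to 0 + 970×0.00455078 V = 4.4142578 V.
Difference: 0.00394219 V → 3.942 mV.

3.942 mV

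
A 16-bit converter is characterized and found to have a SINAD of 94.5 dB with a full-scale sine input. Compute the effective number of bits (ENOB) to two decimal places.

ENOB = (SINAD − 1.76) / 6.02 = (94.5 − 1.76)/6.02 = 15.405.

15.41 bits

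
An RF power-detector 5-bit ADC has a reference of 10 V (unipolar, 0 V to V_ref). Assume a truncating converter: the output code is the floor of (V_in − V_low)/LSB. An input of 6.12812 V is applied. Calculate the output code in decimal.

Full-scale span = 10 V; LSB = 10/2^5 = 312.500 mV.
Input sits at 19.610 steps above V_low.
So the output code is 19.

code 19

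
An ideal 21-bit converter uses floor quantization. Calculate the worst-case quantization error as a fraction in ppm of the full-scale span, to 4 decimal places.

0.4768 ppm

Truncating → worst-case error = 1 LSB = V_FS/2^21, so 1e+06/2097152 = 0.476837 ppm of full scale.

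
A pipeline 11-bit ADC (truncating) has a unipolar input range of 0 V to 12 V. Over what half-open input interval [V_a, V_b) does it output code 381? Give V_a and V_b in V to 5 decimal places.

[2.23242 V, 2.23828 V)

LSB = 12/2^11 = 5.859 mV.
V_a = V_low + 381·LSB = 2.23242 V; V_b = V_low + 382·LSB = 2.23828 V.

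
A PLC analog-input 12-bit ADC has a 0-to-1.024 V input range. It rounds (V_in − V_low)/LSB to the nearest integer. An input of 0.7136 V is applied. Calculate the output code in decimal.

code 2854

LSB = 1.024 V / 4096 = 250.00 µV.
(0.7136 − 0) / 0.00025 = 2854.400 LSBs.
So the output code is 2854.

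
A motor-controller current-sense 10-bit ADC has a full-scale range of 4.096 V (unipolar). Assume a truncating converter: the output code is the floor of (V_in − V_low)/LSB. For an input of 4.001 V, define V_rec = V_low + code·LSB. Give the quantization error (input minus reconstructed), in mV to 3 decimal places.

1.000 mV

One LSB is 4.096 V / 1024 = 4.000 mV.
(V_in − V_low)/LSB = (4.001 − 0)/0.004 = 1000.2500 → code 1000 (floor).
Code 1000 maps back to 0 + 1000×0.004 V = 4 V.
Error = 4.001 − 4 = 0.001 V = 1.000 mV.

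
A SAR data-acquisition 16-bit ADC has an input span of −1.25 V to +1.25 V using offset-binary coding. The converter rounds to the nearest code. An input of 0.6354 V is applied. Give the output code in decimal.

With 65536 levels over 2.5 V, one step is 38.15 µV.
Input sits at 49424.630 steps above V_low.
round(49424.630) = 49425.

code 49425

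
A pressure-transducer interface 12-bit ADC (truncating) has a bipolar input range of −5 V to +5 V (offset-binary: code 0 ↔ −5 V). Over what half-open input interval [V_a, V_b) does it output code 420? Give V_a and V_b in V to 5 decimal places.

LSB = 10/2^12 = 2.441 mV.
V_a = V_low + 420·LSB = -3.97461 V; V_b = V_low + 421·LSB = -3.97217 V.

[-3.97461 V, -3.97217 V)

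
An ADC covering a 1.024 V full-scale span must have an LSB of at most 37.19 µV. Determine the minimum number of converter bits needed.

Number of steps required ≥ 1.024 V / 37.19 µV = 27534.28.
Need 2^N ≥ 27534.28; 2^14 = 16384, 2^15 = 32768.
Minimum N = 15.

15 bits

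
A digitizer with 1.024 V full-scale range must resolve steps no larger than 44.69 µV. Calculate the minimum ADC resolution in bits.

15 bits

Number of steps required ≥ 1.024 V / 44.69 µV = 22913.40.
Need 2^N ≥ 22913.40; 2^14 = 16384, 2^15 = 32768.
Minimum N = 15.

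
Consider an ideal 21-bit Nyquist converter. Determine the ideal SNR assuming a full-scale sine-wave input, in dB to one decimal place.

SNR ≈ 6.02·N + 1.76 dB = 6.02·21 + 1.76 = 128.18 dB.

128.2 dB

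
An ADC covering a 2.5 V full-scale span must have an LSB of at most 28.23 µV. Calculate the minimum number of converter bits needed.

17 bits

Number of steps required ≥ 2.5 V / 28.23 µV = 88558.27.
Need 2^N ≥ 88558.27; 2^16 = 65536, 2^17 = 131072.
Minimum N = 17.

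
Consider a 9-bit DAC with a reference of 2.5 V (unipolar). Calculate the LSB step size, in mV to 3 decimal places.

Full-scale span = 2.5 V.
LSB = 2.5 / 2^9 = 2.5 / 512 = 0.00488281 V = 4.883 mV.

4.883 mV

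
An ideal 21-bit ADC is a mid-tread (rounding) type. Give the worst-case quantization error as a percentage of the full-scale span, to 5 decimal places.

Rounding → worst-case error = ½ LSB = V_FS/2^22, so 100/4194304 = 2.38419e-05 % of full scale.

0.00002 %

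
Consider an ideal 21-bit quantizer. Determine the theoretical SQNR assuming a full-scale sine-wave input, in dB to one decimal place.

128.2 dB

SNR ≈ 6.02·N + 1.76 dB = 6.02·21 + 1.76 = 128.18 dB.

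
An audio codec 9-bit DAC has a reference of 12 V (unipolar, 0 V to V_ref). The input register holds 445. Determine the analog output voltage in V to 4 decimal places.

LSB = 12 V / 2^9 = 23.438 mV.
V_out = 0 + 445 × 0.0234375 V = 10.4297 V.

10.4297 V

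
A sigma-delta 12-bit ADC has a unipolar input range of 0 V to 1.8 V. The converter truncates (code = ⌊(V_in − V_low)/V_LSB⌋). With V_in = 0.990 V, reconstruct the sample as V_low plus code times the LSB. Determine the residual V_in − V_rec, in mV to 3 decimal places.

0.352 mV

LSB = 1.8/2^12 = 439.45 µV.
(0.990 − 0)/0.000439453 = 2252.8000; ⌊·⌋ gives code 2252.
V_rec = 0 + 2252·0.000439453 = 0.98964844 V.
Difference: 0.000351562 V → 0.352 mV.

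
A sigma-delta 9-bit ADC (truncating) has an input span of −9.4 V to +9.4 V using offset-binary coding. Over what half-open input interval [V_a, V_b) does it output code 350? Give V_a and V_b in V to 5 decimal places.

[3.45156 V, 3.48828 V)

LSB = 18.8/2^9 = 36.719 mV.
V_a = V_low + 350·LSB = 3.45156 V; V_b = V_low + 351·LSB = 3.48828 V.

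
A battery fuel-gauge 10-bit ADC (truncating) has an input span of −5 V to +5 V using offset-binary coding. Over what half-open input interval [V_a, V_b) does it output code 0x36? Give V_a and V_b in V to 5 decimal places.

[-4.47266 V, -4.46289 V)

LSB = 10/2^10 = 9.766 mV.
Code 0x36 = 54 decimal.
V_a = V_low + 54·LSB = -4.47266 V; V_b = V_low + 55·LSB = -4.46289 V.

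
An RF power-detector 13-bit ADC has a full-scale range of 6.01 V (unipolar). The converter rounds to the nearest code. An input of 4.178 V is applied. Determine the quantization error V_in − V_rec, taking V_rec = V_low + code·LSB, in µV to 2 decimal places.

-94.48 µV

One LSB is 6.01 V / 8192 = 0.734 mV.
Scaled input = 5694.8712 LSBs, so code = 5695.
Reconstructed: 4.1780945 V.
Difference: -9.44824e-05 V → -94.48 µV.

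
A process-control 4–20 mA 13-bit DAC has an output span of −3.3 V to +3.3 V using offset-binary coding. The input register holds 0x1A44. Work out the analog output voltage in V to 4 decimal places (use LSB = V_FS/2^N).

2.1173 V

LSB = 6.6 V / 2^13 = 0.806 mV.
Code 0x1A44 = 6724 decimal.
V_out = (−3.3) + 6724 × 0.000805664 V = 2.11729 V.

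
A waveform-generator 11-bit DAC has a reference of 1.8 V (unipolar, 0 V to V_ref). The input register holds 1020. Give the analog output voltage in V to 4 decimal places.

0.8965 V

LSB = 1.8 V / 2^11 = 0.879 mV.
V_out = 0 + 1020 × 0.000878906 V = 0.896484 V.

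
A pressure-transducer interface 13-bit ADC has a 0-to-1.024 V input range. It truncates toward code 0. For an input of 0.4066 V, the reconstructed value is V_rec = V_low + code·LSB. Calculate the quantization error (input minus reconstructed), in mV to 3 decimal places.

LSB = 1.024/2^13 = 125.00 µV.
(V_in − V_low)/LSB = (0.4066 − 0)/0.000125 = 3252.8000 → code 3252 (floor).
V_rec = 0 + 3252·0.000125 = 0.4065 V.
Error = 0.4066 − 0.4065 = 0.0001 V = 0.100 mV.

0.100 mV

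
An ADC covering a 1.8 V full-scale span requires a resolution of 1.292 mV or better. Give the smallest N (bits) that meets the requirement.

Number of steps required ≥ 1.8 V / 1.292 mV = 1393.19.
Need 2^N ≥ 1393.19; 2^10 = 1024, 2^11 = 2048.
Minimum N = 11.

11 bits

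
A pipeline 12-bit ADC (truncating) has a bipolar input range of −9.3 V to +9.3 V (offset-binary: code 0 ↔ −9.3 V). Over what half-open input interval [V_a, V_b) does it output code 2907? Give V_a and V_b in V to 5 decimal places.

[3.90073 V, 3.90527 V)

LSB = 18.6/2^12 = 4.541 mV.
V_a = V_low + 2907·LSB = 3.90073 V; V_b = V_low + 2908·LSB = 3.90527 V.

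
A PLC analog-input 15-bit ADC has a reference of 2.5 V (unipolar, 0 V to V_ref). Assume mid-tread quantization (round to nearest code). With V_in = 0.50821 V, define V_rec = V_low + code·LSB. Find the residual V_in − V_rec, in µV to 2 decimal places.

16.03 µV

One LSB is 2.5 V / 32768 = 76.29 µV.
(0.50821 − 0)/7.62939e-05 = 6661.2101; round gives code 6661.
Code 6661 maps back to 0 + 6661×7.62939e-05 V = 0.50819397 V.
Difference: 1.60303e-05 V → 16.03 µV.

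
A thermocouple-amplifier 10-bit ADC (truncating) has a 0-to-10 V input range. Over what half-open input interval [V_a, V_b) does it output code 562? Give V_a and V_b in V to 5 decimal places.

LSB = 10/2^10 = 9.766 mV.
V_a = V_low + 562·LSB = 5.48828 V; V_b = V_low + 563·LSB = 5.49805 V.

[5.48828 V, 5.49805 V)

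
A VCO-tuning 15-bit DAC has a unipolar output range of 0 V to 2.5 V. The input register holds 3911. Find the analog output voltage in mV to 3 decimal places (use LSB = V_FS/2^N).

LSB = 2.5 V / 2^15 = 76.29 µV.
V_out = 0 + 3911 × 7.62939e-05 V = 0.298386 V.
= 298.386 mV.

298.386 mV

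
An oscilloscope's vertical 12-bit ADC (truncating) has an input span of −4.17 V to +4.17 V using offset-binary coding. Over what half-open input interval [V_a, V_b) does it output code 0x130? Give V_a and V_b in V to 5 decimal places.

LSB = 8.34/2^12 = 2.036 mV.
Code 0x130 = 304 decimal.
V_a = V_low + 304·LSB = -3.55102 V; V_b = V_low + 305·LSB = -3.54898 V.

[-3.55102 V, -3.54898 V)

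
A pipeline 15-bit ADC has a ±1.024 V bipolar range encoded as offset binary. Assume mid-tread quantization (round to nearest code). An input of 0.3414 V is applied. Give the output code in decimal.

LSB = 2.048 V / 32768 = 62.50 µV.
(V_in − V_low)/LSB = (0.3414 − (−1.024)) / 6.25e-05 = 21846.400.
Round → code 21846.

code 21846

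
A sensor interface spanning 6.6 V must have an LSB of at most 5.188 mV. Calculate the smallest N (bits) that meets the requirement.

Number of steps required ≥ 6.6 V / 5.188 mV = 1272.17.
Need 2^N ≥ 1272.17; 2^10 = 1024, 2^11 = 2048.
Minimum N = 11.

11 bits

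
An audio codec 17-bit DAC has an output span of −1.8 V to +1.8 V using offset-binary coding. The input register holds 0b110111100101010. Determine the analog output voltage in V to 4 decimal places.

-1.0184 V

LSB = 3.6 V / 2^17 = 27.47 µV.
Code 0b110111100101010 = 28458 decimal.
V_out = (−1.8) + 28458 × 2.74658e-05 V = -1.01838 V.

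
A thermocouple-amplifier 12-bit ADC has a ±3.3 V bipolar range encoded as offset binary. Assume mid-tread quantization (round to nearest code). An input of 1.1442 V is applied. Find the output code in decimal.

With 4096 levels over 6.6 V, one step is 1.611 mV.
(V_in − V_low)/LSB = (1.1442 − (−3.3)) / 0.00161133 = 2758.097.
Round → code 2758.

code 2758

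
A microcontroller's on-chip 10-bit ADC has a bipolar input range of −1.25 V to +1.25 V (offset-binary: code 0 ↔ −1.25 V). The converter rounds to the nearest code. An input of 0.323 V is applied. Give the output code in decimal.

LSB = 2.5 V / 1024 = 2.441 mV.
(0.323 − (−1.25)) / 0.00244141 = 644.301 LSBs.
round(644.301) = 644.

code 644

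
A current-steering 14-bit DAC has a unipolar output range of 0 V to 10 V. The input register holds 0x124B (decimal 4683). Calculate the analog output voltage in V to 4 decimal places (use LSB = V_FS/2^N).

2.8583 V

LSB = 10 V / 2^14 = 0.610 mV.
Code 0x124B = 4683 decimal.
V_out = 0 + 4683 × 0.000610352 V = 2.85828 V.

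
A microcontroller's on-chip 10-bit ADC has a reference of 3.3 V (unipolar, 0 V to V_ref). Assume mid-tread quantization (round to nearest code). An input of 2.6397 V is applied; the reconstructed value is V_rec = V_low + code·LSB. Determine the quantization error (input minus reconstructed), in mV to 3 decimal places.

Step size: 3.3 V ÷ 2^10 = 3.223 mV.
(V_in − V_low)/LSB = (2.6397 − 0)/0.00322266 = 819.1069 → code 819 (round).
Reconstructed: 2.6393555 V.
V_in − V_rec = 0.000344531 V = 0.345 mV.

0.345 mV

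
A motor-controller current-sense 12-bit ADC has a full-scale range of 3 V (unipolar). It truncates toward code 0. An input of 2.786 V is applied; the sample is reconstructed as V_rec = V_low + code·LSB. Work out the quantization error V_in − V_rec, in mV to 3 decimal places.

0.600 mV

Step size: 3 V ÷ 2^12 = 0.732 mV.
(V_in − V_low)/LSB = (2.786 − 0)/0.000732422 = 3803.8187 → code 3803 (floor).
Code 3803 maps back to 0 + 3803×0.000732422 V = 2.7854004 V.
Difference: 0.000599609 V → 0.600 mV.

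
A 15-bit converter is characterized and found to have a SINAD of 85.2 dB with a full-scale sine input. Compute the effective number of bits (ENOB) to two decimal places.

13.86 bits

ENOB = (SINAD − 1.76) / 6.02 = (85.2 − 1.76)/6.02 = 13.860.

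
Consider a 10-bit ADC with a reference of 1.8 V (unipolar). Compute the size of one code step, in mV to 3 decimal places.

Full-scale span = 1.8 V.
LSB = 1.8 / 2^10 = 1.8 / 1024 = 0.00175781 V = 1.758 mV.

1.758 mV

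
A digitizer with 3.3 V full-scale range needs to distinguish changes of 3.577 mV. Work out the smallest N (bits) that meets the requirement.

10 bits

Number of steps required ≥ 3.3 V / 3.577 mV = 922.56.
Need 2^N ≥ 922.56; 2^9 = 512, 2^10 = 1024.
Minimum N = 10.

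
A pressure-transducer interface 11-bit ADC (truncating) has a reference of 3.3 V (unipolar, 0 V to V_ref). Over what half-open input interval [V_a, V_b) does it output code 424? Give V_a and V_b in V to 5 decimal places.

LSB = 3.3/2^11 = 1.611 mV.
V_a = V_low + 424·LSB = 0.683203 V; V_b = V_low + 425·LSB = 0.684814 V.

[0.68320 V, 0.68481 V)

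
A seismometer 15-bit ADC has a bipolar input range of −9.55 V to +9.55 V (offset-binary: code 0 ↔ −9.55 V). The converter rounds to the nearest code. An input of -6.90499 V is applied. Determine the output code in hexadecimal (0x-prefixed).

code 0x11BA (decimal 4538)

Full-scale span = 19.1 V; LSB = 19.1/2^15 = 0.583 mV.
(-6.90499 − (−9.55)) / 0.000582886 = 4537.785 LSBs.
Round → code 4538.
In hexadecimal (0x-prefixed): 0x11BA.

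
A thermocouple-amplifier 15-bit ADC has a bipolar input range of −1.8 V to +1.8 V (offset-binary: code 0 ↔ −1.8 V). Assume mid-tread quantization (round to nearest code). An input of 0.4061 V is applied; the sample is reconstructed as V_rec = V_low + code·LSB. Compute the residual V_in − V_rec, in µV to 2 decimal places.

45.31 µV

One LSB is 3.6 V / 32768 = 109.86 µV.
Scaled input = 20080.4124 LSBs, so code = 20080.
Code 20080 maps back to (−1.8) + 20080×0.000109863 V = 0.40605469 V.
Difference: 4.53125e-05 V → 45.31 µV.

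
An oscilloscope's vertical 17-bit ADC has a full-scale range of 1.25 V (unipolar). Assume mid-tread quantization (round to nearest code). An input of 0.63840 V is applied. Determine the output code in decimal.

LSB = 1.25 V / 131072 = 9.54 µV.
(0.63840 − 0) / 9.53674e-06 = 66941.092 LSBs.
round(66941.092) = 66941.

code 66941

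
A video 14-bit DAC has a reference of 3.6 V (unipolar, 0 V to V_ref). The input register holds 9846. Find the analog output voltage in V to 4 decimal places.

LSB = 3.6 V / 2^14 = 219.73 µV.
V_out = 0 + 9846 × 0.000219727 V = 2.16343 V.

2.1634 V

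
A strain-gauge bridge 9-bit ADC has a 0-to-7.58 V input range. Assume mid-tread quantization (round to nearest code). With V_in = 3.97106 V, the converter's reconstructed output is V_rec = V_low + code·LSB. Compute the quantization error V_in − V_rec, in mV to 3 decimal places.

LSB = 7.58/2^9 = 14.805 mV.
Scaled input = 268.2299 LSBs, so code = 268.
Code 268 maps back to 0 + 268×0.0148047 V = 3.9676563 V.
Difference: 0.00340375 V → 3.404 mV.

3.404 mV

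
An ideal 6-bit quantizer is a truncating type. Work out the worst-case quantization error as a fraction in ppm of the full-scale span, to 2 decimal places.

15625.00 ppm

Truncating → worst-case error = 1 LSB = V_FS/2^6, so 1e+06/64 = 15625 ppm of full scale.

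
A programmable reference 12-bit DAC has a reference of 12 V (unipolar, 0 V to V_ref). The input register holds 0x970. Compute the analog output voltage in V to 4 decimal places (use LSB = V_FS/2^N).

7.0781 V

LSB = 12 V / 2^12 = 2.930 mV.
Code 0x970 = 2416 decimal.
V_out = 0 + 2416 × 0.00292969 V = 7.07812 V.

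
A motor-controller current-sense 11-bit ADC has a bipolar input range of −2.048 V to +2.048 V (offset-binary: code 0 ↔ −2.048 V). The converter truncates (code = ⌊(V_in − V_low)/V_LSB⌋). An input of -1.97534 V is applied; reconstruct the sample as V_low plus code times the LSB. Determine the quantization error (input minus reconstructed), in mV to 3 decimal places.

LSB = 4.096/2^11 = 2.000 mV.
Scaled input = 36.3300 LSBs, so code = 36.
V_rec = (−2.048) + 36·0.002 = -1.976 V.
V_in − V_rec = 0.00066 V = 0.660 mV.

0.660 mV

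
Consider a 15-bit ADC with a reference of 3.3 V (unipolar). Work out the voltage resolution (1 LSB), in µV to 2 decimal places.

Full-scale span = 3.3 V.
LSB = 3.3 / 2^15 = 3.3 / 32768 = 0.000100708 V = 100.71 µV.

100.71 µV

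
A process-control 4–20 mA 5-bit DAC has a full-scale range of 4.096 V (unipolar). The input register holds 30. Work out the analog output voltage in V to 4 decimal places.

3.8400 V

LSB = 4.096 V / 2^5 = 128.000 mV.
V_out = 0 + 30 × 0.128 V = 3.84 V.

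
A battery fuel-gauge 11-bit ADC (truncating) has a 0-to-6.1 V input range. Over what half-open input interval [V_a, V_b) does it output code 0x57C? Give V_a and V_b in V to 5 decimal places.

[4.18184 V, 4.18481 V)

LSB = 6.1/2^11 = 2.979 mV.
Code 0x57C = 1404 decimal.
V_a = V_low + 1404·LSB = 4.18184 V; V_b = V_low + 1405·LSB = 4.18481 V.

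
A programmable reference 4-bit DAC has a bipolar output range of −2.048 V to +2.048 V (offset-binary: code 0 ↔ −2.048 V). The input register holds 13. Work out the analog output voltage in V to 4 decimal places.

LSB = 4.096 V / 2^4 = 256.000 mV.
V_out = (−2.048) + 13 × 0.256 V = 1.28 V.

1.2800 V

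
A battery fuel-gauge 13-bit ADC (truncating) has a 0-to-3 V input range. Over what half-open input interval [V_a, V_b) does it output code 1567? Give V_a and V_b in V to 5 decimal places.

LSB = 3/2^13 = 366.21 µV.
V_a = V_low + 1567·LSB = 0.573853 V; V_b = V_low + 1568·LSB = 0.574219 V.

[0.57385 V, 0.57422 V)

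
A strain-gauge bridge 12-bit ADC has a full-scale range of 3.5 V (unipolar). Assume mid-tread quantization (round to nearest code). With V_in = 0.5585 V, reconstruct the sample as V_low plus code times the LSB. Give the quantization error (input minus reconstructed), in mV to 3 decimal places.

LSB = 3.5/2^12 = 0.854 mV.
(V_in − V_low)/LSB = (0.5585 − 0)/0.000854492 = 653.6046 → code 654 (round).
Code 654 maps back to 0 + 654×0.000854492 V = 0.55883789 V.
Difference: -0.000337891 V → -0.338 mV.

-0.338 mV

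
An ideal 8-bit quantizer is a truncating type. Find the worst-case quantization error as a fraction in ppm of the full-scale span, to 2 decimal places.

3906.25 ppm

Truncating → worst-case error = 1 LSB = V_FS/2^8, so 1e+06/256 = 3906.25 ppm of full scale.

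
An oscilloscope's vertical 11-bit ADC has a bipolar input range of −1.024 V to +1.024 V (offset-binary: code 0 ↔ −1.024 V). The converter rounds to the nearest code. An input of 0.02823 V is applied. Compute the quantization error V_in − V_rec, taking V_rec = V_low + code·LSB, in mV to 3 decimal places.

0.230 mV

LSB = 2.048/2^11 = 1.000 mV.
Scaled input = 1052.2300 LSBs, so code = 1052.
Reconstructed: 0.028 V.
Difference: 0.00023 V → 0.230 mV.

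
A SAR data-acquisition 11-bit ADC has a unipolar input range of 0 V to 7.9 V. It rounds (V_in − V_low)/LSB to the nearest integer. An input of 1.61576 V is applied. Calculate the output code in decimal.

LSB = 7.9 V / 2048 = 3.857 mV.
(V_in − V_low)/LSB = (1.61576 − 0) / 0.00385742 = 418.870.
Round → code 419.

code 419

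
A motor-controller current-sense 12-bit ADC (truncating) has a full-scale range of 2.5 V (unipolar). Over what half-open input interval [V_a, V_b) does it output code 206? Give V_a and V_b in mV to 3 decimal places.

[125.732 mV, 126.343 mV)

LSB = 2.5/2^12 = 0.610 mV.
V_a = V_low + 206·LSB = 0.125732 V; V_b = V_low + 207·LSB = 0.126343 V.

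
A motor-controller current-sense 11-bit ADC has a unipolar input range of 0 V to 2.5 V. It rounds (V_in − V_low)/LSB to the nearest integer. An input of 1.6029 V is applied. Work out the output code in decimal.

code 1313

LSB = 2.5 V / 2048 = 1.221 mV.
Input sits at 1313.096 steps above V_low.
round(1313.096) = 1313.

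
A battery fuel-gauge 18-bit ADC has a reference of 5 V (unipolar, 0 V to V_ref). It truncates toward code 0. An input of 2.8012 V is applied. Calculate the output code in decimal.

With 262144 levels over 5 V, one step is 19.07 µV.
Input sits at 146863.555 steps above V_low.
⌊·⌋(146863.555) = 146863.

code 146863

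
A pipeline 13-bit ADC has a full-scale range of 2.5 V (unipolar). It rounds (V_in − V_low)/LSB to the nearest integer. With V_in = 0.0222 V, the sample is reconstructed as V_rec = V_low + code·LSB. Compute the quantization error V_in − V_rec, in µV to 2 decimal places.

-77.83 µV

LSB = 2.5/2^13 = 305.18 µV.
(V_in − V_low)/LSB = (0.0222 − 0)/0.000305176 = 72.7450 → code 73 (round).
V_rec = 0 + 73·0.000305176 = 0.022277832 V.
Difference: -7.7832e-05 V → -77.83 µV.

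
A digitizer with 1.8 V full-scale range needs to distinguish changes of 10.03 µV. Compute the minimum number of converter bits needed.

18 bits

Number of steps required ≥ 1.8 V / 10.03 µV = 179461.62.
Need 2^N ≥ 179461.62; 2^17 = 131072, 2^18 = 262144.
Minimum N = 18.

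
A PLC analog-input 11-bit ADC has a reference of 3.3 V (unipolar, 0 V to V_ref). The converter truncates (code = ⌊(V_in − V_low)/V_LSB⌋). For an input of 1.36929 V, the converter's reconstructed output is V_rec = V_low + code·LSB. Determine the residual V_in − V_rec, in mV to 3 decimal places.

1.272 mV

LSB = 3.3/2^11 = 1.611 mV.
(1.36929 − 0)/0.00161133 = 849.7897; ⌊·⌋ gives code 849.
Reconstructed: 1.3680176 V.
Error = 1.36929 − 1.3680176 = 0.00127242 V = 1.272 mV.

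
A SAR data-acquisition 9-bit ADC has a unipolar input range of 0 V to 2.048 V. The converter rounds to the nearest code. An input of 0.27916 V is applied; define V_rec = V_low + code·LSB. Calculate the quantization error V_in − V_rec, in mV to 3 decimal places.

One LSB is 2.048 V / 512 = 4.000 mV.
Scaled input = 69.7900 LSBs, so code = 70.
V_rec = 0 + 70·0.004 = 0.28 V.
Error = 0.27916 − 0.28 = -0.00084 V = -0.840 mV.

-0.840 mV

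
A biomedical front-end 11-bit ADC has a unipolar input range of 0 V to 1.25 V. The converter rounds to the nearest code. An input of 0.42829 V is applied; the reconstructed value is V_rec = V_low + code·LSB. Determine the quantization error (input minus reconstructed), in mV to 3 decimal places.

LSB = 1.25/2^11 = 0.610 mV.
Scaled input = 701.7103 LSBs, so code = 702.
Code 702 maps back to 0 + 702×0.000610352 V = 0.4284668 V.
Error = 0.42829 − 0.4284668 = -0.000176797 V = -0.177 mV.

-0.177 mV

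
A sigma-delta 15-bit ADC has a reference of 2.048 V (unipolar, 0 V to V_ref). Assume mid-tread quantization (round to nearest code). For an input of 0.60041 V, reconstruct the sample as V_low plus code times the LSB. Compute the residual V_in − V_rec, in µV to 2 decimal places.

-27.50 µV

One LSB is 2.048 V / 32768 = 62.50 µV.
(V_in − V_low)/LSB = (0.60041 − 0)/6.25e-05 = 9606.5600 → code 9607 (round).
Reconstructed: 0.6004375 V.
V_in − V_rec = -2.75e-05 V = -27.50 µV.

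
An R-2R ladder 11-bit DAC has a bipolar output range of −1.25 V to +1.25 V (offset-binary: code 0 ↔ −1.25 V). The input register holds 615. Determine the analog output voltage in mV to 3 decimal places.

-499.268 mV

LSB = 2.5 V / 2^11 = 1.221 mV.
V_out = (−1.25) + 615 × 0.0012207 V = -0.499268 V.
= -499.268 mV.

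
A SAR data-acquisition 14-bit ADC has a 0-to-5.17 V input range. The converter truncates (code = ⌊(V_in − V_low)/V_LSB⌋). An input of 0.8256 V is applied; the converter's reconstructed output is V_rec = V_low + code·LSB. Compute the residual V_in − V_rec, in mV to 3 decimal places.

0.117 mV

LSB = 5.17/2^14 = 315.55 µV.
Scaled input = 2616.3695 LSBs, so code = 2616.
Reconstructed: 0.8254834 V.
Difference: 0.000116602 V → 0.117 mV.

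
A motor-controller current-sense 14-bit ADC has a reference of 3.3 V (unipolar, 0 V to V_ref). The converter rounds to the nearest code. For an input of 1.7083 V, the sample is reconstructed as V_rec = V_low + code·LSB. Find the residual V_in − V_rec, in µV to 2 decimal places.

LSB = 3.3/2^14 = 201.42 µV.
(1.7083 − 0)/0.000201416 = 8481.4507; round gives code 8481.
Code 8481 maps back to 0 + 8481×0.000201416 V = 1.7082092 V.
Difference: 9.07715e-05 V → 90.77 µV.

90.77 µV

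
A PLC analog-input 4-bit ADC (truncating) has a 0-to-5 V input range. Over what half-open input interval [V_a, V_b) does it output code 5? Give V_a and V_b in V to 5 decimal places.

[1.56250 V, 1.87500 V)

LSB = 5/2^4 = 312.500 mV.
V_a = V_low + 5·LSB = 1.5625 V; V_b = V_low + 6·LSB = 1.875 V.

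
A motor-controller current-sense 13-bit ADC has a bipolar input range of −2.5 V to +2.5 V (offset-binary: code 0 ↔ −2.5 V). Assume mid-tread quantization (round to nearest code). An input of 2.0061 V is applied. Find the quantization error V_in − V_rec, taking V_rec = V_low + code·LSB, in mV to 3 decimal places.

-0.126 mV

One LSB is 5 V / 8192 = 0.610 mV.
(V_in − V_low)/LSB = (2.0061 − (−2.5))/0.000610352 = 7382.7942 → code 7383 (round).
V_rec = (−2.5) + 7383·0.000610352 = 2.0062256 V.
V_in − V_rec = -0.000125586 V = -0.126 mV.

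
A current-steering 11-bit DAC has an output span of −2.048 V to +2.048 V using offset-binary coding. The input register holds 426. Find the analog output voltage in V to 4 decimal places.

LSB = 4.096 V / 2^11 = 2.000 mV.
V_out = (−2.048) + 426 × 0.002 V = -1.196 V.

-1.1960 V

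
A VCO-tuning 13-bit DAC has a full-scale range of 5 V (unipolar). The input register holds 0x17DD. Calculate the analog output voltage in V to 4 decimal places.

3.7286 V

LSB = 5 V / 2^13 = 0.610 mV.
Code 0x17DD = 6109 decimal.
V_out = 0 + 6109 × 0.000610352 V = 3.72864 V.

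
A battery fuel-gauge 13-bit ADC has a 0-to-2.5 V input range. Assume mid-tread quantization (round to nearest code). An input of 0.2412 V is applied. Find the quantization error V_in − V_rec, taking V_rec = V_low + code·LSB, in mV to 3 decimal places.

0.111 mV

LSB = 2.5/2^13 = 305.18 µV.
(0.2412 − 0)/0.000305176 = 790.3642; round gives code 790.
Reconstructed: 0.24108887 V.
V_in − V_rec = 0.000111133 V = 0.111 mV.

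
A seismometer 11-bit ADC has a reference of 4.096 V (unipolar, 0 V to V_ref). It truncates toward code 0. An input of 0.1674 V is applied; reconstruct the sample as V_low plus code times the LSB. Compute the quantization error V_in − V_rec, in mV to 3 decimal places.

1.400 mV

One LSB is 4.096 V / 2048 = 2.000 mV.
(0.1674 − 0)/0.002 = 83.7000; ⌊·⌋ gives code 83.
V_rec = 0 + 83·0.002 = 0.166 V.
V_in − V_rec = 0.0014 V = 1.400 mV.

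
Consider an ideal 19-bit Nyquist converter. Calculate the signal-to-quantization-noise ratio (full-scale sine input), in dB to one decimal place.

116.1 dB

SNR ≈ 6.02·N + 1.76 dB = 6.02·19 + 1.76 = 116.14 dB.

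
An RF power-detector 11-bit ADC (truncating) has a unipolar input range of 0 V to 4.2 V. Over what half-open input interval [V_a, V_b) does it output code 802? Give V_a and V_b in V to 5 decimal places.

[1.64473 V, 1.64678 V)

LSB = 4.2/2^11 = 2.051 mV.
V_a = V_low + 802·LSB = 1.64473 V; V_b = V_low + 803·LSB = 1.64678 V.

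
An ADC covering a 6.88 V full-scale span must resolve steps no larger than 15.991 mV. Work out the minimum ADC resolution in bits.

9 bits

Number of steps required ≥ 6.88 V / 15.991 mV = 430.24.
Need 2^N ≥ 430.24; 2^8 = 256, 2^9 = 512.
Minimum N = 9.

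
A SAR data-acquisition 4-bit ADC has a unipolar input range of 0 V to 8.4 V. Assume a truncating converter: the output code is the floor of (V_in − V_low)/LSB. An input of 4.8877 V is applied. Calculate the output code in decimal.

With 16 levels over 8.4 V, one step is 0.5250 V.
(V_in − V_low)/LSB = (4.8877 − 0) / 0.525 = 9.310.
⌊·⌋(9.310) = 9.

code 9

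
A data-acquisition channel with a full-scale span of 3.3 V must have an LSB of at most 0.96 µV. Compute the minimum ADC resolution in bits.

22 bits

Number of steps required ≥ 3.3 V / 0.96 µV = 3437500.00.
Need 2^N ≥ 3437500.00; 2^21 = 2097152, 2^22 = 4194304.
Minimum N = 22.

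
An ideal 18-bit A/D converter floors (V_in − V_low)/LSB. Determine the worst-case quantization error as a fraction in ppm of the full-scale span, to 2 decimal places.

3.81 ppm

Truncating → worst-case error = 1 LSB = V_FS/2^18, so 1e+06/262144 = 3.8147 ppm of full scale.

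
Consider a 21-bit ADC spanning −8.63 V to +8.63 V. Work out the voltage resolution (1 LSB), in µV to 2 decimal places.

Full-scale span = 17.26 V.
LSB = 17.26 / 2^21 = 17.26 / 2097152 = 8.23021e-06 V = 8.23 µV.

8.23 µV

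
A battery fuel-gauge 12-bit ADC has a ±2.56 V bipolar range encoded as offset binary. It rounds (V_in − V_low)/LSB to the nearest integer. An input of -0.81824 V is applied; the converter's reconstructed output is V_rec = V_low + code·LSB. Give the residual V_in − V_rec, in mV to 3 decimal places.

One LSB is 5.12 V / 4096 = 1.250 mV.
(V_in − V_low)/LSB = (-0.81824 − (−2.56))/0.00125 = 1393.4080 → code 1393 (round).
Code 1393 maps back to (−2.56) + 1393×0.00125 V = -0.81875 V.
V_in − V_rec = 0.00051 V = 0.510 mV.

0.510 mV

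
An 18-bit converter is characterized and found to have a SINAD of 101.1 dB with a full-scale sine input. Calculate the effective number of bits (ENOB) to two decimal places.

16.50 bits

ENOB = (SINAD − 1.76) / 6.02 = (101.1 − 1.76)/6.02 = 16.502.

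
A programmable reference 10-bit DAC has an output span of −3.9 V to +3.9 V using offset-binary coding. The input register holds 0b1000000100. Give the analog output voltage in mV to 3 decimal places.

30.469 mV

LSB = 7.8 V / 2^10 = 7.617 mV.
Code 0b1000000100 = 516 decimal.
V_out = (−3.9) + 516 × 0.00761719 V = 0.0304687 V.
= 30.469 mV.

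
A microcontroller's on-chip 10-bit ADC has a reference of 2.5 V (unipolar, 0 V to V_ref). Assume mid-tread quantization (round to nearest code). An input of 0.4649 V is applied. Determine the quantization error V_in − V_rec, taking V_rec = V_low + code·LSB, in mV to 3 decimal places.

1.033 mV

LSB = 2.5/2^10 = 2.441 mV.
(V_in − V_low)/LSB = (0.4649 − 0)/0.00244141 = 190.4230 → code 190 (round).
Reconstructed: 0.46386719 V.
Error = 0.4649 − 0.46386719 = 0.00103281 V = 1.033 mV.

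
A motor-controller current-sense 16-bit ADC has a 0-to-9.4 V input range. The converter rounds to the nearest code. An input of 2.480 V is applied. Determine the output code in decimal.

code 17290

LSB = 9.4 V / 65536 = 143.43 µV.
Input sits at 17290.349 steps above V_low.
So the output code is 17290.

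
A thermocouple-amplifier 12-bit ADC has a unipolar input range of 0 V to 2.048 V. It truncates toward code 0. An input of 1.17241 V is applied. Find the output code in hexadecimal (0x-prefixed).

With 4096 levels over 2.048 V, one step is 0.500 mV.
(1.17241 − 0) / 0.0005 = 2344.820 LSBs.
Floor → code 2344.
In hexadecimal (0x-prefixed): 0x928.

code 0x928 (decimal 2344)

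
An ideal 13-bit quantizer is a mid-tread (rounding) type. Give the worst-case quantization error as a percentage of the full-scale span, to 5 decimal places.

0.00610 %

Rounding → worst-case error = ½ LSB = V_FS/2^14, so 100/16384 = 0.00610352 % of full scale.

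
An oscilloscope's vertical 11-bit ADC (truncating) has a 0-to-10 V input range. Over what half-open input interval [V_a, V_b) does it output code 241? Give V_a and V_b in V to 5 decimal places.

LSB = 10/2^11 = 4.883 mV.
V_a = V_low + 241·LSB = 1.17676 V; V_b = V_low + 242·LSB = 1.18164 V.

[1.17676 V, 1.18164 V)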